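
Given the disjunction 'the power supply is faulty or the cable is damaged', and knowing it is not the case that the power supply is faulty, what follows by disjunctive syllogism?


Disjunctive syllogism: P ∨ Q, ¬P ⊢ Q
Disjunction: the power supply is faulty ∨ the cable is damaged
We know it is not the case that the power supply is faulty.
By disjunctive syllogism, the other disjunct must be true.

The cable is damaged


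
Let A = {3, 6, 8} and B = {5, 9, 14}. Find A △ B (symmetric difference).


A = {3, 6, 8}
B = {5, 9, 14}
Operation: symmetric difference
In A only: [3, 6, 8], in B only: [5, 9, 14]

{3, 5, 6, 8, 9, 14}


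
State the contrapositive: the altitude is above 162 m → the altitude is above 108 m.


Original: If the altitude is above 162 m, then the altitude is above 108 m
Contrapositive: If ¬Q, then ¬P
Negate Q: not (the altitude is above 108 m)
Negate P: not (the altitude is above 162 m)

If not (the altitude is above 108 m), then not (the altitude is above 162 m).


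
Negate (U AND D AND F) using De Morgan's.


De Morgan's law: ¬(P ∧ Q ∧ R) ≡ ¬P ∨ ¬Q ∨ ¬R
¬(U ∧ D ∧ F) = ¬U ∨ ¬D ∨ ¬F

¬U ∨ ¬D ∨ ¬F


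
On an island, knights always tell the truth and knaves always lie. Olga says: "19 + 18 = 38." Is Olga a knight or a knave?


Statement: "19 + 18 = 38."
Actual: 19 + 18 = 37
Claimed: 38
Statement is FALSE → Olga lies → Knave

Knave


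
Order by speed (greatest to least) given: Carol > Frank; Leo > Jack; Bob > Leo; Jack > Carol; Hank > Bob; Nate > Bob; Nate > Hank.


Constraints: Carol > Frank; Leo > Jack; Bob > Leo; Jack > Carol; Hank > Bob; Nate > Bob; Nate > Hank
Method: at each step, the next-highest is the one remaining person who never appears on the smaller side of a constraint between remaining people.
  Step 1: remaining {Carol, Hank, Bob, Jack, Nate, Frank, Leo}; on the smaller side: {Carol, Hank, Bob, Jack, Frank, Leo} → Nate is next (Nate > Bob; Nate > Hank).
  Step 2: remaining {Carol, Hank, Bob, Jack, Frank, Leo}; on the smaller side: {Carol, Bob, Jack, Frank, Leo} → Hank is next (Hank > Bob).
  Step 3: remaining {Carol, Bob, Jack, Frank, Leo}; on the smaller side: {Carol, Jack, Frank, Leo} → Bob is next (Bob > Leo).
  Step 4: remaining {Carol, Jack, Frank, Leo}; on the smaller side: {Carol, Jack, Frank} → Leo is next (Leo > Jack).
  Step 5: remaining {Carol, Jack, Frank}; on the smaller side: {Carol, Frank} → Jack is next (Jack > Carol).
  Step 6: remaining {Carol, Frank}; on the smaller side: {Frank} → Carol is next (Carol > Frank).
  Step 7: only Frank remains → lowest.
Final ranking (highest to lowest):

Nate > Hank > Bob > Leo > Jack > Carol > Frank


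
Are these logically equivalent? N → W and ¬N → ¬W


Expression 1: N → W
Expression 2: ¬N → ¬W
Truth table (N W | Expr1 Expr2):
  T T |   T     T
  T F |   F     T   ← differ
  F T |   T     F   ← differ
  F F |   T     T
Counterexample: N=T, W=F gives Expr1 = F but Expr2 = T, so the expressions are NOT logically equivalent.

No


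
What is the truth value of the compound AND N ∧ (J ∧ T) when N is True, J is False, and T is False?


N = True, J = False, T = False
Step 1: J ∧ T = False AND False = False
Step 2: N ∧ False = True AND False = False
AND is true only when ALL operands are true.

False


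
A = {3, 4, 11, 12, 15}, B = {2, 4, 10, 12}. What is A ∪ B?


A = {3, 4, 11, 12, 15}
B = {2, 4, 10, 12}
Operation: union
All elements combined: 2, 3, 4, 10, 11, 12, 15

{2, 3, 4, 10, 11, 12, 15}


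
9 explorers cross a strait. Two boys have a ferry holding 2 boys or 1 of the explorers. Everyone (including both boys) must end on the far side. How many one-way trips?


Per crossing of one of the explorers: boys→, one←, one of the explorers→, one← = 4 trips
9 × 4 = 36, + 1 final boys→ = 37
Minimum trips = 37

37


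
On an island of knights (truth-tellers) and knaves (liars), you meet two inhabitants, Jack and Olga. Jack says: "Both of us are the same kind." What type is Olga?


Jack says: "Both of us are the same kind."
Case 1: Jack is a Knight (truth-teller)
  Statement is true → they ARE the same → Olga is also a Knight
Case 2: Jack is a Knave (liar)
  Statement is false → they are NOT the same → Olga is a Knight
In both cases, Olga is a Knight.

Knight


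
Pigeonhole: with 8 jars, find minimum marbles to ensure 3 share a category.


Pigeonhole: to guarantee k in one of n categories, need (k-1)×n + 1.
k = 3, n = 8
Minimum = (3-1) × 8 + 1 = 2 × 8 + 1

17


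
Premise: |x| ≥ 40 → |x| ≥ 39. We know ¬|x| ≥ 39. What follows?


Modus tollens: P → Q, ¬Q ⊢ ¬P
P: |x| ≥ 40
Q: |x| ≥ 39
We have P → Q and Q is false.
By modus tollens, P must be false.

It is not the case that |x| ≥ 40


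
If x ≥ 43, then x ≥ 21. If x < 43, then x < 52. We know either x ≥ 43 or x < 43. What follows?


Constructive dilemma: (P → Q) ∧ (R → S), P ∨ R ⊢ Q ∨ S
Premise 1: x ≥ 43 → x ≥ 21
Premise 2: x < 43 → x < 52
Premise 3: x ≥ 43 ∨ x < 43
Case 1: Assuming x ≥ 43, then by Premise 1, x ≥ 21.
Case 2: Assuming x < 43, then by Premise 2, x < 52.
Since one of x ≥ 43 or x < 43 must hold, we get x ≥ 21 or x < 52.

x ≥ 21 or x < 52.


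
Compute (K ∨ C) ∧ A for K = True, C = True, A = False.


K = True, C = True, A = False
Step 1: K ∨ C = True OR True = True
Step 2: True ∧ A = True AND False = False
OR is true when at least one operand is true; AND requires both.

False


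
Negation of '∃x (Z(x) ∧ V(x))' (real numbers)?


Original: ∃x (Z(x) ∧ V(x))
Rule: ¬∀→∃, ¬∃→∀, negate predicate.
Negation: ∀x (¬Z(x) ∨ ¬V(x))

∀x (¬Z(x) ∨ ¬V(x))


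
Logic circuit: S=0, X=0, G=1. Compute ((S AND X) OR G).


S AND X = 0&0 = 0
0 OR 1 = 1

1


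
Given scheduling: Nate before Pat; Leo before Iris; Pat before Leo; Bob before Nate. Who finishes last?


Constraints: Nate before Pat; Leo before Iris; Pat before Leo; Bob before Nate
The last task can have nothing scheduled after it, so it must never appear on the left of a 'before'.
Tasks appearing before some other task: Nate, Leo, Pat, Bob.
The only task not in that list is Iris → it is last.

Iris


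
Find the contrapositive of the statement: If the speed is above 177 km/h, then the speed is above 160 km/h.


Original: If the speed is above 177 km/h, then the speed is above 160 km/h
Contrapositive: If ¬Q, then ¬P
Negate Q: not (the speed is above 160 km/h)
Negate P: not (the speed is above 177 km/h)

If not (the speed is above 160 km/h), then not (the speed is above 177 km/h).


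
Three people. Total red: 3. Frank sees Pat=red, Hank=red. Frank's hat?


Total red = 3, seen red = 2
Own red = 3 - 2 = 1
Frank's hat is red.

red


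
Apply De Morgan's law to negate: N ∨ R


De Morgan's law: ¬(P ∨ Q) ≡ ¬P ∧ ¬Q
¬(N ∨ R) = ¬N ∧ ¬R

¬N ∧ ¬R


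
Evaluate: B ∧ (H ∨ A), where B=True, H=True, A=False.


B = True, H = True, A = False
Expression: B ∧ (H ∨ A)
Step 1: H ∨ A = True OR False = True
Step 2: B ∧ (True) = True AND True = True

True


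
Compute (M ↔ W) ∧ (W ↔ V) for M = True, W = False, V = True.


M = True, W = False, V = True
Step 1: M ↔ W is true when M and W have the same value. Result: False
Step 2: W ↔ V is true when W and V have the same value. Result: False
Step 3: False ∧ False = False

False


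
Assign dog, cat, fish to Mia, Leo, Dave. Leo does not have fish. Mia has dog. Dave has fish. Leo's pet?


From clues:
  Dave → fish
  Mia → dog
By elimination, Leo gets the remaining.

cat


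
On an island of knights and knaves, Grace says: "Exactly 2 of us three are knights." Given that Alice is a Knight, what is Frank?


Grace claims exactly 2 knights among Grace, Alice, Frank.
Given: Alice is a Knight.

Case 1: Grace is a Knight (tells truth)
  Then exactly 2 of the three are knights.
  Counting Grace, Alice: 2 knight(s) so far. Need 0 more → Frank = Knave.
Case 2: Grace is a Knave (lies)
  Then the count is NOT 2.
  If Frank = Knight, count = 2 = 2 → claim would be true, contradicts lie.
  If Frank = Knave, count = 1 ≠ 2 → lie confirmed ✓

Frank is a Knave.

Knave


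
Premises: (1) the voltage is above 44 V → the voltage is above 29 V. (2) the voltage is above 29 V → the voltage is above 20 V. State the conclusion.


Hypothetical syllogism: P → Q, Q → R ⊢ P → R
Premise 1: the voltage is above 44 V → the voltage is above 29 V
Premise 2: the voltage is above 29 V → the voltage is above 20 V
Chain the implications: the middle term (the voltage is above 29 V) links the two.
Conclusion: If the voltage is above 44 V, then the voltage is above 20 V.

If the voltage is above 44 V, then the voltage is above 20 V.


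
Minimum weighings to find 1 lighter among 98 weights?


Each weighing has 3 outcomes (left heavy / balance / right heavy), so k weighings distinguish at most 3^k cases; splitting into three near-equal groups achieves this.
Need 3^k ≥ 98: 3^4 = 81 < 98 ≤ 3^5 = 243
k = ⌈log₃(98)⌉ = 5

5


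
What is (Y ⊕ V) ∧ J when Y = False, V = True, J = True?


Y = False, V = True, J = True
Step 1: Y ⊕ V = False XOR True = True
Step 2: True ∧ J = True AND True = True
XOR true when exactly one of Y,V is true; then AND with J.

True


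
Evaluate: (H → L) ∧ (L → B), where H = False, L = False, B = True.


H = False, L = False, B = True
Step 1: H → L is false only when H=True and L=False. Result: True
Step 2: L → B is false only when L=True and B=False. Result: True
Step 3: True ∧ True = True

True


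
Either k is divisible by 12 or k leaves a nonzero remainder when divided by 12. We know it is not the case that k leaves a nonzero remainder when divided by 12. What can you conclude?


Disjunctive syllogism: P ∨ Q, ¬P ⊢ Q
Disjunction: k is divisible by 12 ∨ k leaves a nonzero remainder when divided by 12
We know it is not the case that k leaves a nonzero remainder when divided by 12.
By disjunctive syllogism, the other disjunct must be true.

k is divisible by 12


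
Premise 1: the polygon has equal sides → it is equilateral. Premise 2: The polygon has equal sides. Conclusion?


Modus ponens: P → Q, P ⊢ Q
P: the polygon has equal sides
Q: it is equilateral
We have P → Q and P is true.
By modus ponens, Q must be true.

It is equilateral


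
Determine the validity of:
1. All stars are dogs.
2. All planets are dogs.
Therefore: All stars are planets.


Premise 1: All stars are dogs.
Premise 2: All planets are dogs.
Conclusion: All stars are planets.
Fallacy: undistributed middle. dogs is predicate in both.
Counterexample: stars and planets could be disjoint subsets of dogs.

Invalid


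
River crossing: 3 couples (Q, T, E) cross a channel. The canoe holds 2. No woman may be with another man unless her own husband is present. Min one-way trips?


Label couples Q, T, E (H = husband, W = wife).
Counting alone: 6 people, the canoe carries 2 and someone must bring it back, so each round trip nets at most +1 on the far side until the last crossing → at least 9 trips. The jealousy constraint makes 9 impossible; the shortest valid schedule has 11:
1. WQ+WT →  (far: WQ,WT; near: HQ,HT,HE,WE)
2. WQ ←       (far: WT; near: HQ,HT,HE,WQ,WE)
3. WQ+WE →  (far: WQ,WT,WE; near: HQ,HT,HE)
4. WQ ←       (far: WT,WE; near: HQ,HT,HE,WQ)
5. HT+HE →  (far: HT,WT,HE,WE; near: HQ,WQ)
6. HT+WT ←  (far: HE,WE; near: HQ,WQ,HT,WT)
7. HQ+HT →  (far: HQ,HT,HE,WE; near: WQ,WT)
8. WE ←       (far: HQ,HT,HE; near: WQ,WT,WE)
9. WQ+WT →  (far: HQ,WQ,HT,WT,HE; near: WE)
10. HE ←      (far: HQ,WQ,HT,WT; near: HE,WE)
11. HE+WE → (far: all six; near: empty)
In every state each wife is either with her husband or with no other man.
Minimum trips = 11

11


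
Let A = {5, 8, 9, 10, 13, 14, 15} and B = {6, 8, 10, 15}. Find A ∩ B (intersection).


A = {5, 8, 9, 10, 13, 14, 15}
B = {6, 8, 10, 15}
Operation: intersection
Elements in both: 8, 10, 15

{8, 10, 15}


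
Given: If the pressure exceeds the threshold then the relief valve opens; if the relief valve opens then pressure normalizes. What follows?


Hypothetical syllogism: P → Q, Q → R ⊢ P → R
Premise 1: the pressure exceeds the threshold → the relief valve opens
Premise 2: the relief valve opens → pressure normalizes
Chain the implications: the middle term (the relief valve opens) links the two.
Conclusion: If the pressure exceeds the threshold, then pressure normalizes.

If the pressure exceeds the threshold, then pressure normalizes.


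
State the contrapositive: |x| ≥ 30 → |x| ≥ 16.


Original: If |x| ≥ 30, then |x| ≥ 16
Contrapositive: If ¬Q, then ¬P
Negate Q: not (|x| ≥ 16)
Negate P: not (|x| ≥ 30)

If not (|x| ≥ 16), then not (|x| ≥ 30).


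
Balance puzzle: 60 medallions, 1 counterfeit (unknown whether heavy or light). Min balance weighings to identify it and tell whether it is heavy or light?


Let n = 60. 120 possibilities (n medallions × lighter/heavier); each weighing has 3 outcomes.
Bound for k weighings: say the first weighing puts j medallions on each pan. If it tips, the 2j weighed medallions remain suspects (each with a known direction) and k-1 weighings give 3^(k-1) outcomes; 3^(k-1) is odd, so 2j ≤ 3^(k-1) - 1. If it balances, the n - 2j unweighed medallions remain with direction unknown: 2(n - 2j) ≤ 3^(k-1) - 1 by the same parity argument. Adding, n ≤ (3^(k-1) - 1) + (3^(k-1) - 1)/2 = (3^k - 3)/2, and the classical three-group strategy achieves this (3 medallions in 2 weighings, 12 in 3, 39 in 4, 120 in 5).
So we need the smallest k with (3^k - 3)/2 ≥ 60.
k = 4: (3^4 - 3)/2 = 39 < 60 ✗
k = 5: (3^5 - 3)/2 = 120 ≥ 60 ✓

5


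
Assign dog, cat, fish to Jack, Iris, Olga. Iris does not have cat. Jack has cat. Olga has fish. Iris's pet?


From clues:
  Olga → fish
  Jack → cat
By elimination, Iris gets the remaining.

dog


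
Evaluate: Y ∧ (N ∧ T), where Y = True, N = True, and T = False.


Y = True, N = True, T = False
Step 1: N ∧ T = True AND False = False
Step 2: Y ∧ False = True AND False = False
AND is true only when ALL operands are true.

False


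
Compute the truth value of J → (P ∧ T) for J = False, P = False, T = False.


J = False, P = False, T = False
Step 1: P ∧ T = False AND False = False
Step 2: J → (False): false only when J=True and consequent=False.
Result: True

True


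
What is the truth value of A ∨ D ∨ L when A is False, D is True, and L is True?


A = False, D = True, L = True
Step 1: A ∨ D = False OR True = True
Step 2: True ∨ L = True OR True = True
OR is true when at least one operand is true.

True


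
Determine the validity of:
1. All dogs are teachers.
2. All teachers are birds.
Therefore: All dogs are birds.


Premise 1: All dogs are teachers.
Premise 2: All teachers are birds.
Conclusion: All dogs are birds.
Barbara syllogism (AAA-1): All A are B, All B are C → All A are C.
Middle term (teachers) distributed in premise 2.

Valid


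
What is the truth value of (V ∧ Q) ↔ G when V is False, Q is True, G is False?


V = False, Q = True, G = False
Step 1: V ∧ Q = False AND True = False
Step 2: (False) ↔ G: true when both sides have same truth value.
Result: False ↔ False = True

True


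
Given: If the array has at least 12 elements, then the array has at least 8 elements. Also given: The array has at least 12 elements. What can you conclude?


Modus ponens: P → Q, P ⊢ Q
P: the array has at least 12 elements
Q: the array has at least 8 elements
We have P → Q and P is true.
By modus ponens, Q must be true.

The array has at least 8 elements


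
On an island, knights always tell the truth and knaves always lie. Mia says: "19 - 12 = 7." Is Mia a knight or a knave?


Statement: "19 - 12 = 7."
Actual: 19 - 12 = 7
Claimed: 7
Statement is TRUE → Mia tells the truth → Knight

Knight


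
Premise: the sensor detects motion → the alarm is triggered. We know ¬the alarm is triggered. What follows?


Modus tollens: P → Q, ¬Q ⊢ ¬P
P: the sensor detects motion
Q: the alarm is triggered
We have P → Q and Q is false.
By modus tollens, P must be false.

It is not the case that the sensor detects motion


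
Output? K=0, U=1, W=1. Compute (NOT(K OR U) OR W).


K OR U = 1
NOT(1) = 0
0 OR 1 = 1

1


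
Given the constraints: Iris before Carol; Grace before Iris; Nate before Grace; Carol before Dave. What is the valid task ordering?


Constraints: Iris before Carol; Grace before Iris; Nate before Grace; Carol before Dave
Method: repeatedly schedule the remaining task that has no remaining task required before it.
  Step 1: remaining {Nate, Dave, Grace, Carol, Iris}; every task except Nate still has a predecessor pending → schedule Nate.
  Step 2: remaining {Dave, Grace, Carol, Iris}; every task except Grace still has a predecessor pending → schedule Grace.
  Step 3: remaining {Dave, Carol, Iris}; every task except Iris still has a predecessor pending → schedule Iris.
  Step 4: remaining {Dave, Carol}; every task except Carol still has a predecessor pending → schedule Carol.
  Step 5: only Dave remains → schedule Dave.
Resulting order:

Nate → Grace → Iris → Carol → Dave


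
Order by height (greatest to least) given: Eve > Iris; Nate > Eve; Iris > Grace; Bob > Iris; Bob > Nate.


Constraints: Eve > Iris; Nate > Eve; Iris > Grace; Bob > Iris; Bob > Nate
Method: at each step, the next-highest is the one remaining person who never appears on the smaller side of a constraint between remaining people.
  Step 1: remaining {Grace, Bob, Iris, Nate, Eve}; on the smaller side: {Grace, Iris, Nate, Eve} → Bob is next (Bob > Iris; Bob > Nate).
  Step 2: remaining {Grace, Iris, Nate, Eve}; on the smaller side: {Grace, Iris, Eve} → Nate is next (Nate > Eve).
  Step 3: remaining {Grace, Iris, Eve}; on the smaller side: {Grace, Iris} → Eve is next (Eve > Iris).
  Step 4: remaining {Grace, Iris}; on the smaller side: {Grace} → Iris is next (Iris > Grace).
  Step 5: only Grace remains → lowest.
Final ranking (highest to lowest):

Bob > Nate > Eve > Iris > Grace


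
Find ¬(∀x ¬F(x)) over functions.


Original: ∀x ¬F(x)
Rule: ¬∀→∃, ¬∃→∀, negate predicate.
Negation: ∃x F(x)

∃x F(x)


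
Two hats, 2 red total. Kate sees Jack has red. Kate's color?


Total red = 2, Jack = red
Red accounted for: 1
Remaining for Kate: 1
Kate's hat is red.

red


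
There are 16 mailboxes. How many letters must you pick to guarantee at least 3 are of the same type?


Pigeonhole: to guarantee k in one of n categories, need (k-1)×n + 1.
k = 3, n = 16
Minimum = (3-1) × 16 + 1 = 2 × 16 + 1

33


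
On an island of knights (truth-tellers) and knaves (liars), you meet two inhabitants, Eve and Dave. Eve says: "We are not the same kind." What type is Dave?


Eve says: "We are not the same kind."
Case 1: Eve is a Knight (truth-teller)
  Statement is true → they ARE different → Dave is a Knave
Case 2: Eve is a Knave (liar)
  Statement is false → they are NOT different → Dave is a Knave
In both cases, Dave is a Knave.

Knave


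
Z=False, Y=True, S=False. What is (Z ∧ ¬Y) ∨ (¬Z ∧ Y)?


Z = False, Y = True, S = False
Expression: (Z ∧ ¬Y) ∨ (¬Z ∧ Y)
Step 1: ¬Y = NOT True = False
Step 2: Z ∧ ¬Y = False AND False = False
Step 3: ¬Z = NOT False = True
Step 4: ¬Z ∧ Y = True AND True = True
Step 5: (False) ∨ (True) = False OR True = True

True


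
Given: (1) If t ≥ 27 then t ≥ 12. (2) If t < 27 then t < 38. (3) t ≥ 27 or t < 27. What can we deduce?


Constructive dilemma: (P → Q) ∧ (R → S), P ∨ R ⊢ Q ∨ S
Premise 1: t ≥ 27 → t ≥ 12
Premise 2: t < 27 → t < 38
Premise 3: t ≥ 27 ∨ t < 27
Case 1: Assuming t ≥ 27, then by Premise 1, t ≥ 12.
Case 2: Assuming t < 27, then by Premise 2, t < 38.
Since one of t ≥ 27 or t < 27 must hold, we get t ≥ 12 or t < 38.

t ≥ 12 or t < 38.


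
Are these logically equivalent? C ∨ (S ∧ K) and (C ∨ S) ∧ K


Expression 1: C ∨ (S ∧ K)
Expression 2: (C ∨ S) ∧ K
Truth table (C S K | Expr1 Expr2):
  T T T |   T     T
  T T F |   T     F   ← differ
  T F T |   T     T
  T F F |   T     F   ← differ
  F T T |   T     T
  F T F |   F     F
  F F T |   F     F
  F F F |   F     F
Counterexample: C=T, S=T, K=F gives Expr1 = T but Expr2 = F, so the expressions are NOT logically equivalent.

No


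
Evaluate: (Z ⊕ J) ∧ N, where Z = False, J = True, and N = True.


Z = False, J = True, N = True
Step 1: Z ⊕ J = False XOR True = True
Step 2: True ∧ N = True AND True = True
XOR true when exactly one of Z,J is true; then AND with N.

True


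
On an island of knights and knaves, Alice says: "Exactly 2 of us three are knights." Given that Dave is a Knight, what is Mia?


Alice claims exactly 2 knights among Alice, Dave, Mia.
Given: Dave is a Knight.

Case 1: Alice is a Knight (tells truth)
  Then exactly 2 of the three are knights.
  Counting Alice, Dave: 2 knight(s) so far. Need 0 more → Mia = Knave.
Case 2: Alice is a Knave (lies)
  Then the count is NOT 2.
  If Mia = Knight, count = 2 = 2 → claim would be true, contradicts lie.
  If Mia = Knave, count = 1 ≠ 2 → lie confirmed ✓

Mia is a Knave.

Knave


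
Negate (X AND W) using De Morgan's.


De Morgan's law: ¬(P ∧ Q) ≡ ¬P ∨ ¬Q
¬(X ∧ W) = ¬X ∨ ¬W

¬X ∨ ¬W


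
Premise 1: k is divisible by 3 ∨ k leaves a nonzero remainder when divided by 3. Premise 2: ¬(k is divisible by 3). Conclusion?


Disjunctive syllogism: P ∨ Q, ¬P ⊢ Q
Disjunction: k is divisible by 3 ∨ k leaves a nonzero remainder when divided by 3
We know it is not the case that k is divisible by 3.
By disjunctive syllogism, the other disjunct must be true.

k leaves a nonzero remainder when divided by 3


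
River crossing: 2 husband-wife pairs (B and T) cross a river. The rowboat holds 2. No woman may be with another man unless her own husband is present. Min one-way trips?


Label couples B and T.
1. WB+WT → (far: WB,WT; near: HB,HT)
2. WB ←   (far: WT; near: HB,HT,WB)
3. HB+HT → (far: HB,HT,WT; near: WB)
4. HB ←   (far: HT,WT; near: HB,WB)  — HB returns, since WB is alone on near bank
5. HB+WB → (far: all four; near: empty)
Every state respects the constraint.
Minimum trips = 5

5


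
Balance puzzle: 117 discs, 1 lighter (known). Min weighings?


Each weighing has 3 outcomes (left heavy / balance / right heavy), so k weighings distinguish at most 3^k cases; splitting into three near-equal groups achieves this.
Need 3^k ≥ 117: 3^4 = 81 < 117 ≤ 3^5 = 243
k = ⌈log₃(117)⌉ = 5

5


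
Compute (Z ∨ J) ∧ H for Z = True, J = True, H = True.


Z = True, J = True, H = True
Step 1: Z ∨ J = True OR True = True
Step 2: True ∧ H = True AND True = True
OR is true when at least one operand is true; AND requires both.

True


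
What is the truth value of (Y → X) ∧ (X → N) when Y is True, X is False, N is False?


Y = True, X = False, N = False
Step 1: Y → X is false only when Y=True and X=False. Result: False
Step 2: X → N is false only when X=True and N=False. Result: True
Step 3: False ∧ True = False

False


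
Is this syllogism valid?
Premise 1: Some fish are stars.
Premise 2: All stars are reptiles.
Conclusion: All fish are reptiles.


Premise 1: Some fish are stars.
Premise 2: All stars are reptiles.
Conclusion: All fish are reptiles.
Fallacy: illicit minor. The minor term (fish) is distributed in the conclusion ('All fish ...') but undistributed in its premise ('Some fish are stars' doesn't cover all fish).
Only 'Some fish are reptiles' follows, not 'All'.

Invalid


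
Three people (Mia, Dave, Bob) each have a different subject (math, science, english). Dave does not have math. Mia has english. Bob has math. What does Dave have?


From clues:
  Bob → math
  Mia → english
By elimination, Dave gets the remaining.

science


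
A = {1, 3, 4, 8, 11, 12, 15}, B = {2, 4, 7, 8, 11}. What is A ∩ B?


A = {1, 3, 4, 8, 11, 12, 15}
B = {2, 4, 7, 8, 11}
Operation: intersection
Elements in both: 4, 8, 11

{4, 8, 11}


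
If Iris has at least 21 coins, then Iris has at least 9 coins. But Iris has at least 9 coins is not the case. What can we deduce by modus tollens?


Modus tollens: P → Q, ¬Q ⊢ ¬P
P: Iris has at least 21 coins
Q: Iris has at least 9 coins
We have P → Q and Q is false.
By modus tollens, P must be false.

It is not the case that Iris has at least 21 coins


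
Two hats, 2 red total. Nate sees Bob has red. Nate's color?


Total red = 2, Bob = red
Red accounted for: 1
Remaining for Nate: 1
Nate's hat is red.

red


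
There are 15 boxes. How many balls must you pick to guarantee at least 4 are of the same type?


Pigeonhole: to guarantee k in one of n categories, need (k-1)×n + 1.
k = 4, n = 15
Minimum = (4-1) × 15 + 1 = 3 × 15 + 1

46


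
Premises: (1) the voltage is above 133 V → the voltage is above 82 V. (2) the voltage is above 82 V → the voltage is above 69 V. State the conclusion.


Hypothetical syllogism: P → Q, Q → R ⊢ P → R
Premise 1: the voltage is above 133 V → the voltage is above 82 V
Premise 2: the voltage is above 82 V → the voltage is above 69 V
Chain the implications: the middle term (the voltage is above 82 V) links the two.
Conclusion: If the voltage is above 133 V, then the voltage is above 69 V.

If the voltage is above 133 V, then the voltage is above 69 V.


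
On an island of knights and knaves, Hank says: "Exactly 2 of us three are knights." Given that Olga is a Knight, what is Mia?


Hank claims exactly 2 knights among Hank, Olga, Mia.
Given: Olga is a Knight.

Case 1: Hank is a Knight (tells truth)
  Then exactly 2 of the three are knights.
  Counting Hank, Olga: 2 knight(s) so far. Need 0 more → Mia = Knave.
Case 2: Hank is a Knave (lies)
  Then the count is NOT 2.
  If Mia = Knight, count = 2 = 2 → claim would be true, contradicts lie.
  If Mia = Knave, count = 1 ≠ 2 → lie confirmed ✓

Mia is a Knave.

Knave


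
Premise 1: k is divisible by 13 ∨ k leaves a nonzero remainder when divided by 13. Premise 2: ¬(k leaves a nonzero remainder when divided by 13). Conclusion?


Disjunctive syllogism: P ∨ Q, ¬P ⊢ Q
Disjunction: k is divisible by 13 ∨ k leaves a nonzero remainder when divided by 13
We know it is not the case that k leaves a nonzero remainder when divided by 13.
By disjunctive syllogism, the other disjunct must be true.

k is divisible by 13


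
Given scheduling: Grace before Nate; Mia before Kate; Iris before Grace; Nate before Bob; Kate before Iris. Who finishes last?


Constraints: Grace before Nate; Mia before Kate; Iris before Grace; Nate before Bob; Kate before Iris
The last task can have nothing scheduled after it, so it must never appear on the left of a 'before'.
Tasks appearing before some other task: Grace, Mia, Iris, Nate, Kate.
The only task not in that list is Bob → it is last.

Bob


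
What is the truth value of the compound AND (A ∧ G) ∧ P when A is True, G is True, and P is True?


A = True, G = True, P = True
Step 1: A ∧ G = True AND True = True
Step 2: True ∧ P = True AND True = True
AND is true only when ALL operands are true.

True


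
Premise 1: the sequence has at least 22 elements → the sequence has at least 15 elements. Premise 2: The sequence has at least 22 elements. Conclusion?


Modus ponens: P → Q, P ⊢ Q
P: the sequence has at least 22 elements
Q: the sequence has at least 15 elements
We have P → Q and P is true.
By modus ponens, Q must be true.

The sequence has at least 15 elements


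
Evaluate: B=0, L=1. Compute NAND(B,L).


B AND L = 0
NOT(0) = 1

1


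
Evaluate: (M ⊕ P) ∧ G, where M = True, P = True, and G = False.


M = True, P = True, G = False
Step 1: M ⊕ P = True XOR True = False
Step 2: False ∧ G = False AND False = False
XOR true when exactly one of M,P is true; then AND with G.

False


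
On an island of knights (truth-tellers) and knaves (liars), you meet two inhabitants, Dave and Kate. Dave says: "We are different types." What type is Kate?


Dave says: "We are different types."
Case 1: Dave is a Knight (truth-teller)
  Statement is true → they ARE different → Kate is a Knave
Case 2: Dave is a Knave (liar)
  Statement is false → they are NOT different → Kate is a Knave
In both cases, Kate is a Knave.

Knave


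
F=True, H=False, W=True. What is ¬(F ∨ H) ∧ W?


F = True, H = False, W = True
Expression: ¬(F ∨ H) ∧ W
Step 1: F ∨ H = True OR False = True
Step 2: ¬(F ∨ H) = NOT True = False
Step 3: (False) ∧ W = False AND True = False

False


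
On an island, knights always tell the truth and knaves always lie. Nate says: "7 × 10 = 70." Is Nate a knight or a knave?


Statement: "7 × 10 = 70."
Actual: 7 × 10 = 70
Claimed: 70
Statement is TRUE → Nate tells the truth → Knight

Knight


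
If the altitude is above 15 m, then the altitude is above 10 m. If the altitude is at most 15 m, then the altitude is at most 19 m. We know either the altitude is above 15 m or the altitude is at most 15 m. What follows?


Constructive dilemma: (P → Q) ∧ (R → S), P ∨ R ⊢ Q ∨ S
Premise 1: the altitude is above 15 m → the altitude is above 10 m
Premise 2: the altitude is at most 15 m → the altitude is at most 19 m
Premise 3: the altitude is above 15 m ∨ the altitude is at most 15 m
Case 1: Assuming the altitude is above 15 m, then by Premise 1, the altitude is above 10 m.
Case 2: Assuming the altitude is at most 15 m, then by Premise 2, the altitude is at most 19 m.
Since one of the altitude is above 15 m or the altitude is at most 15 m must hold, we get the altitude is above 10 m or the altitude is at most 19 m.

The altitude is above 10 m or the altitude is at most 19 m.


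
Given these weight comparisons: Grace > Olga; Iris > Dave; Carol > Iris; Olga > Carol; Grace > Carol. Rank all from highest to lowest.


Constraints: Grace > Olga; Iris > Dave; Carol > Iris; Olga > Carol; Grace > Carol
Method: at each step, the next-highest is the one remaining person who never appears on the smaller side of a constraint between remaining people.
  Step 1: remaining {Iris, Carol, Dave, Grace, Olga}; on the smaller side: {Iris, Carol, Dave, Olga} → Grace is next (Grace > Olga; Grace > Carol).
  Step 2: remaining {Iris, Carol, Dave, Olga}; on the smaller side: {Iris, Carol, Dave} → Olga is next (Olga > Carol).
  Step 3: remaining {Iris, Carol, Dave}; on the smaller side: {Iris, Dave} → Carol is next (Carol > Iris).
  Step 4: remaining {Iris, Dave}; on the smaller side: {Dave} → Iris is next (Iris > Dave).
  Step 5: only Dave remains → lowest.
Final ranking (highest to lowest):

Grace > Olga > Carol > Iris > Dave


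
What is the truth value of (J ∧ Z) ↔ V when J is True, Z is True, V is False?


J = True, Z = True, V = False
Step 1: J ∧ Z = True AND True = True
Step 2: (True) ↔ V: true when both sides have same truth value.
Result: True ↔ False = False

False


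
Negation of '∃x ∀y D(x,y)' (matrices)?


Original: ∃x ∀y D(x,y)
Rule: ¬∀→∃, ¬∃→∀, negate predicate.
Negation: ∀x ∃y ¬D(x,y)

∀x ∃y ¬D(x,y)


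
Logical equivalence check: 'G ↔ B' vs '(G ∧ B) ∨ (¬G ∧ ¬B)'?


Expression 1: G ↔ B
Expression 2: (G ∧ B) ∨ (¬G ∧ ¬B)
Truth table (G B | Expr1 Expr2):
  T T |   T     T
  T F |   F     F
  F T |   F     F
  F F |   T     T
All 4 rows agree, so the expressions are logically equivalent.

Yes


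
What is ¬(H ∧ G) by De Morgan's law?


De Morgan's law: ¬(P ∧ Q) ≡ ¬P ∨ ¬Q
¬(H ∧ G) = ¬H ∨ ¬G

¬H ∨ ¬G


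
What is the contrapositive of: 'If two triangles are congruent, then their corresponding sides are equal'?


Original: If two triangles are congruent, then their corresponding sides are equal
Contrapositive: If ¬Q, then ¬P
Negate Q: not (their corresponding sides are equal)
Negate P: not (two triangles are congruent)

If not (their corresponding sides are equal), then not (two triangles are congruent).


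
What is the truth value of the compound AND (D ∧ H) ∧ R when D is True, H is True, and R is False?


D = True, H = True, R = False
Step 1: D ∧ H = True AND True = True
Step 2: True ∧ R = True AND False = False
AND is true only when ALL operands are true.

False


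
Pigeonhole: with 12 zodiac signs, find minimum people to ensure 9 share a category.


Pigeonhole: to guarantee k in one of n categories, need (k-1)×n + 1.
k = 9, n = 12
Minimum = (9-1) × 12 + 1 = 8 × 12 + 1

97


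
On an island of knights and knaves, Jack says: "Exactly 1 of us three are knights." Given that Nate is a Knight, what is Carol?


Jack claims exactly 1 knights among Jack, Nate, Carol.
Given: Nate is a Knight.

Case 1: Jack is a Knight (tells truth)
  Then exactly 1 of the three are knights.
  Counting Jack, Nate: 2 knight(s) so far. Need -1 more → impossible.
Case 2: Jack is a Knave (lies)
  Then the count is NOT 1.
  If Carol = Knave, count = 1 = 1 → claim would be true, contradicts lie.
  If Carol = Knight, count = 2 ≠ 1 → lie confirmed ✓

Carol is a Knight.

Knight


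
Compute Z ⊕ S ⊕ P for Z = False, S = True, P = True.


Z = False, S = True, P = True
Step 1: Z ⊕ S = False XOR True = True
Step 2: True ⊕ P = True XOR True = False
XOR is true when an odd number of operands are true.

False


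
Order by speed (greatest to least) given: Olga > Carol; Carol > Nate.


Constraints: Olga > Carol; Carol > Nate
Method: at each step, the next-highest is the one remaining person who never appears on the smaller side of a constraint between remaining people.
  Step 1: remaining {Carol, Olga, Nate}; on the smaller side: {Carol, Nate} → Olga is next (Olga > Carol).
  Step 2: remaining {Carol, Nate}; on the smaller side: {Nate} → Carol is next (Carol > Nate).
  Step 3: only Nate remains → lowest.
Final ranking (highest to lowest):

Olga > Carol > Nate


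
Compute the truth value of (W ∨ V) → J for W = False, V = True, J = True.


W = False, V = True, J = True
Step 1: W ∨ V = False OR True = True
Step 2: (True) → J: false only when antecedent=True and J=False.
Result: True

True


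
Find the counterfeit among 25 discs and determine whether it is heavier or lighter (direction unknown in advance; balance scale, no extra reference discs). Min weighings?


Let n = 25. 50 possibilities (n discs × lighter/heavier); each weighing has 3 outcomes.
Bound for k weighings: say the first weighing puts j discs on each pan. If it tips, the 2j weighed discs remain suspects (each with a known direction) and k-1 weighings give 3^(k-1) outcomes; 3^(k-1) is odd, so 2j ≤ 3^(k-1) - 1. If it balances, the n - 2j unweighed discs remain with direction unknown: 2(n - 2j) ≤ 3^(k-1) - 1 by the same parity argument. Adding, n ≤ (3^(k-1) - 1) + (3^(k-1) - 1)/2 = (3^k - 3)/2, and the classical three-group strategy achieves this (3 discs in 2 weighings, 12 in 3, 39 in 4, 120 in 5).
So we need the smallest k with (3^k - 3)/2 ≥ 25.
k = 3: (3^3 - 3)/2 = 12 < 25 ✗
k = 4: (3^4 - 3)/2 = 39 ≥ 25 ✓

4


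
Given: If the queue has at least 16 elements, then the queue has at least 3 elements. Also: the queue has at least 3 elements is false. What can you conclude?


Modus tollens: P → Q, ¬Q ⊢ ¬P
P: the queue has at least 16 elements
Q: the queue has at least 3 elements
We have P → Q and Q is false.
By modus tollens, P must be false.

It is not the case that the queue has at least 16 elements


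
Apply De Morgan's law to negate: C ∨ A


De Morgan's law: ¬(P ∨ Q) ≡ ¬P ∧ ¬Q
¬(C ∨ A) = ¬C ∧ ¬A

¬C ∧ ¬A


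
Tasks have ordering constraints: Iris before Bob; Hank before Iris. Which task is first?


Constraints: Iris before Bob; Hank before Iris
The first task can have nothing scheduled before it, so it must never appear on the right of a 'before'.
Tasks appearing after some 'before': Bob, Iris.
The only task not in that list is Hank → it is first.

Hank


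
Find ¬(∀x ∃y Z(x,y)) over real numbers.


Original: ∀x ∃y Z(x,y)
Rule: ¬∀→∃, ¬∃→∀, negate predicate.
Negation: ∃x ∀y ¬Z(x,y)

∃x ∀y ¬Z(x,y)


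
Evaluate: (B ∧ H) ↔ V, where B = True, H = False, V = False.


B = True, H = False, V = False
Step 1: B ∧ H = True AND False = False
Step 2: (False) ↔ V: true when both sides have same truth value.
Result: False ↔ False = True

True


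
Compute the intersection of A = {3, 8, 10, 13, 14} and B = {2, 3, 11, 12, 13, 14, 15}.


A = {3, 8, 10, 13, 14}
B = {2, 3, 11, 12, 13, 14, 15}
Operation: intersection
Elements in both: 3, 13, 14

{3, 13, 14}


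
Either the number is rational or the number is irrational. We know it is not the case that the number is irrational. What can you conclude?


Disjunctive syllogism: P ∨ Q, ¬P ⊢ Q
Disjunction: the number is rational ∨ the number is irrational
We know it is not the case that the number is irrational.
By disjunctive syllogism, the other disjunct must be true.

The number is rational


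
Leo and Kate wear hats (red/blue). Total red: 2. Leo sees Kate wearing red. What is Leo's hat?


Total red = 2, Kate = red
Red accounted for: 1
Remaining for Leo: 1
Leo's hat is red.

red


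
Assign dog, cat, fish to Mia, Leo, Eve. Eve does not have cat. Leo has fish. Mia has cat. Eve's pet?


From clues:
  Leo → fish
  Mia → cat
By elimination, Eve gets the remaining.

dog


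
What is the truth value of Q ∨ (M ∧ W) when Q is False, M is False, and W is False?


Q = False, M = False, W = False
Step 1: M ∧ W = False AND False = False
Step 2: Q ∨ False = False OR False = False
AND evaluated first (higher precedence); then OR applied.

False


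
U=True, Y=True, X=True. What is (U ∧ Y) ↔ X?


U = True, Y = True, X = True
Expression: (U ∧ Y) ↔ X
Step 1: U ∧ Y = True AND True = True
Step 2: (True) ↔ X = (True iff True) = True

True


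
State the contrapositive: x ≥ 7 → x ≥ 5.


Original: If x ≥ 7, then x ≥ 5
Contrapositive: If ¬Q, then ¬P
Negate Q: not (x ≥ 5)
Negate P: not (x ≥ 7)

If not (x ≥ 5), then not (x ≥ 7).


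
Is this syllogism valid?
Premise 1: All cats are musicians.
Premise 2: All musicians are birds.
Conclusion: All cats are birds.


Premise 1: All cats are musicians.
Premise 2: All musicians are birds.
Conclusion: All cats are birds.
Barbara syllogism (AAA-1): All A are B, All B are C → All A are C.
Middle term (musicians) distributed in premise 2.

Valid


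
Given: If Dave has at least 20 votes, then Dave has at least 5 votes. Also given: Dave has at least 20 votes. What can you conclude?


Modus ponens: P → Q, P ⊢ Q
P: Dave has at least 20 votes
Q: Dave has at least 5 votes
We have P → Q and P is true.
By modus ponens, Q must be true.

Dave has at least 5 votes


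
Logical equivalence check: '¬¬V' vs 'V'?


Expression 1: ¬¬V
Expression 2: V
Truth table (V | Expr1 Expr2):
  T |   T     T
  F |   F     F
All 2 rows agree, so the expressions are logically equivalent.

Yes


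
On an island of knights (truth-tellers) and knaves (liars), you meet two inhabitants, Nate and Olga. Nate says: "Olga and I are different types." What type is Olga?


Nate says: "Olga and I are different types."
Case 1: Nate is a Knight (truth-teller)
  Statement is true → they ARE different → Olga is a Knave
Case 2: Nate is a Knave (liar)
  Statement is false → they are NOT different → Olga is a Knave
In both cases, Olga is a Knave.

Knave


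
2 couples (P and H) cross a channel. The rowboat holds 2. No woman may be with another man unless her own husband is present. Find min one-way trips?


Label couples P and H.
1. WP+WH → (far: WP,WH; near: HP,HH)
2. WP ←   (far: WH; near: HP,HH,WP)
3. HP+HH → (far: HP,HH,WH; near: WP)
4. HP ←   (far: HH,WH; near: HP,WP)  — HP returns, since WP is alone on near bank
5. HP+WP → (far: all four; near: empty)
Every state respects the constraint.
Minimum trips = 5

5
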